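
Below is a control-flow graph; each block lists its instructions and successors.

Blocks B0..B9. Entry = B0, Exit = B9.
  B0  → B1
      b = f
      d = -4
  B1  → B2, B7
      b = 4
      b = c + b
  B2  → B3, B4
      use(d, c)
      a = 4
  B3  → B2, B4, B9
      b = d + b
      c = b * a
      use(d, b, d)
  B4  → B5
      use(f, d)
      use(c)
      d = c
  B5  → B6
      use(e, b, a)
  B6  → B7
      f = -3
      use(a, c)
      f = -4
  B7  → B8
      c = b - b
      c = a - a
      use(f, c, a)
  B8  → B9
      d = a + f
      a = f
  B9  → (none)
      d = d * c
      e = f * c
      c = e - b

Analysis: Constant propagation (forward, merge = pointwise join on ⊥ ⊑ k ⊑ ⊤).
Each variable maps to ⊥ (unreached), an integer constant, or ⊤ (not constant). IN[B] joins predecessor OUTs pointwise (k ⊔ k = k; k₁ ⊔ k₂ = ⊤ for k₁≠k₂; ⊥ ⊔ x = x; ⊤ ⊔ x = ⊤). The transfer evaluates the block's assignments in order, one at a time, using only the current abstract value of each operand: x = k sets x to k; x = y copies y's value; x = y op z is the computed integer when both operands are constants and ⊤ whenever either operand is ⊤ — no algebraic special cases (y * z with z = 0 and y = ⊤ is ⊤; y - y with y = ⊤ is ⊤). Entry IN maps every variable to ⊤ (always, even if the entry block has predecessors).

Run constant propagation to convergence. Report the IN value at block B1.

Converged values:
  B0:   IN=(all ⊤)   OUT={d:-4; rest ⊤}
  B1:   IN={d:-4; rest ⊤}   OUT={d:-4; rest ⊤}
  B2:   IN={d:-4; rest ⊤}   OUT={a:4, d:-4; rest ⊤}
  B3:   IN={a:4, d:-4; rest ⊤}   OUT={a:4, d:-4; rest ⊤}
  B4:   IN={a:4, d:-4; rest ⊤}   OUT={a:4; rest ⊤}
  B5:   IN={a:4; rest ⊤}   OUT={a:4; rest ⊤}
  B6:   IN={a:4; rest ⊤}   OUT={a:4, f:-4; rest ⊤}
  B7:   IN=(all ⊤)   OUT=(all ⊤)
  B8:   IN=(all ⊤)   OUT=(all ⊤)
  B9:   IN=(all ⊤)   OUT=(all ⊤)

Merge at B1: IN[B1] = OUT[B0] = {a: ⊤, b: ⊤, c: ⊤, d: -4, e: ⊤, f: ⊤}

Answer: {a: ⊤, b: ⊤, c: ⊤, d: -4, e: ⊤, f: ⊤}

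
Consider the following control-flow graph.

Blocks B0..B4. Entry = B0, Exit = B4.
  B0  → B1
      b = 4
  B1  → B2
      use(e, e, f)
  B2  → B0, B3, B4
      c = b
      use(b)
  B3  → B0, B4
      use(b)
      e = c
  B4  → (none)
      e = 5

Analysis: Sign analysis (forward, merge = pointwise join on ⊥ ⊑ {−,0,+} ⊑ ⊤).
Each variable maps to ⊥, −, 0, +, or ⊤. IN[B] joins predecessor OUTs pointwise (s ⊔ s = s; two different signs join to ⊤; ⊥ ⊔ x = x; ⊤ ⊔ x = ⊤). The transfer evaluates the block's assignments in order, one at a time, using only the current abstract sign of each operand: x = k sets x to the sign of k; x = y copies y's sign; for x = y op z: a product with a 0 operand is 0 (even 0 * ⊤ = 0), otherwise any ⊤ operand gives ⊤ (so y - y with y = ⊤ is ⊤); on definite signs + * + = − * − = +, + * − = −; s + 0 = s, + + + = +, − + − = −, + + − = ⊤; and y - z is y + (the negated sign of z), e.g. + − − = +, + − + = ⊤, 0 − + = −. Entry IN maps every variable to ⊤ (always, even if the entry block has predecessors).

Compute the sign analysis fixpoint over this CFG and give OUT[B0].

Per-block solution:
  B0: | IN=(all ⊤) | OUT={b:+; rest ⊤}
  B1: | IN={b:+; rest ⊤} | OUT={b:+; rest ⊤}
  B2: | IN={b:+; rest ⊤} | OUT={b:+, c:+; rest ⊤}
  B3: | IN={b:+, c:+; rest ⊤} | OUT={b:+, c:+, e:+; rest ⊤}
  B4: | IN={b:+, c:+; rest ⊤} | OUT={b:+, c:+, e:+; rest ⊤}

Merge at B0 (entry node, so the boundary value (all ⊤) is joined with the incoming edge(s)): IN[B0] = (all ⊤) ⊔ OUT[B2] ⊔ OUT[B3] = {a: ⊤, b: ⊤, c: ⊤, d: ⊤, e: ⊤, f: ⊤}
Applying B0's transfer function to that IN value gives OUT[B0] (row B0 above).

Answer: {a: ⊤, b: +, c: ⊤, d: ⊤, e: ⊤, f: ⊤}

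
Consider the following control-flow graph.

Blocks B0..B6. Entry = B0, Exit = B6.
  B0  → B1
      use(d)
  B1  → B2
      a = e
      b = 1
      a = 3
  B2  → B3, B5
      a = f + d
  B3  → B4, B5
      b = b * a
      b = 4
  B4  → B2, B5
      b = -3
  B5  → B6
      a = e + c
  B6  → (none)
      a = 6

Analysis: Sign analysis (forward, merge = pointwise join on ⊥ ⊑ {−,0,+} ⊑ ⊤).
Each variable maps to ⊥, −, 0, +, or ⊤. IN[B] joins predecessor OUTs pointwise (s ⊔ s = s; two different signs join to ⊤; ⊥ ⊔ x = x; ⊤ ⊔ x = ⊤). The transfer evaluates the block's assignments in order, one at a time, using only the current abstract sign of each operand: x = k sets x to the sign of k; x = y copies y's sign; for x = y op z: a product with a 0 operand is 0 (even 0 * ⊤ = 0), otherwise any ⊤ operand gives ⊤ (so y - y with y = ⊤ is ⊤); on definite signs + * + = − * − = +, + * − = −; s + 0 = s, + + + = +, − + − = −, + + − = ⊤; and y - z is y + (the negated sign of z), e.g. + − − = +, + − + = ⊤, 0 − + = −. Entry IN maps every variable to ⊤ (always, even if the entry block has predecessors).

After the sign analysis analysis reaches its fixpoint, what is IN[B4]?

Converged values:
  B0:  IN=(all ⊤)  OUT=(all ⊤)
  B1:  IN=(all ⊤)  OUT={a:+, b:+; rest ⊤}
  B2:  IN=(all ⊤)  OUT=(all ⊤)
  B3:  IN=(all ⊤)  OUT={b:+; rest ⊤}
  B4:  IN={b:+; rest ⊤}  OUT={b:-; rest ⊤}
  B5:  IN=(all ⊤)  OUT=(all ⊤)
  B6:  IN=(all ⊤)  OUT={a:+; rest ⊤}

Merge at B4: IN[B4] = OUT[B3] = {a: ⊤, b: +, c: ⊤, d: ⊤, e: ⊤, f: ⊤}

Answer: {a: ⊤, b: +, c: ⊤, d: ⊤, e: ⊤, f: ⊤}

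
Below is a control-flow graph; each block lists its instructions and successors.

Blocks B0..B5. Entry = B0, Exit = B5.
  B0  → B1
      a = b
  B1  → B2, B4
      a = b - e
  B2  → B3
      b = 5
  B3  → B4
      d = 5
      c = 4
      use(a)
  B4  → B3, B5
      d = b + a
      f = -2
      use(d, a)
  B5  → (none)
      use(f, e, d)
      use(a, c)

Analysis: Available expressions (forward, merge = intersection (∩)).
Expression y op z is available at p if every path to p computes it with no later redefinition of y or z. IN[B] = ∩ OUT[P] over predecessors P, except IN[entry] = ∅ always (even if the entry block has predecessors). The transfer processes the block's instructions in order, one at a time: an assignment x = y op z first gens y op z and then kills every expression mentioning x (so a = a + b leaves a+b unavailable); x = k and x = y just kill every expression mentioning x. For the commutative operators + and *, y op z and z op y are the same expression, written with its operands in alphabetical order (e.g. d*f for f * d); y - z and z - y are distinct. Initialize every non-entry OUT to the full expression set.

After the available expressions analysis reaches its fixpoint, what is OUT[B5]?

Answer: {a+b}

Working:
Converged values:
  B0:  IN={}  OUT={}
  B1:  IN={}  OUT={b-e}
  B2:  IN={b-e}  OUT={}
  B3:  IN={}  OUT={}
  B4:  IN={}  OUT={a+b}
  B5:  IN={a+b}  OUT={a+b}

Merge at B5: IN[B5] = OUT[B4] = {a+b}
Applying B5's transfer function to that IN value gives OUT[B5] (row B5 above).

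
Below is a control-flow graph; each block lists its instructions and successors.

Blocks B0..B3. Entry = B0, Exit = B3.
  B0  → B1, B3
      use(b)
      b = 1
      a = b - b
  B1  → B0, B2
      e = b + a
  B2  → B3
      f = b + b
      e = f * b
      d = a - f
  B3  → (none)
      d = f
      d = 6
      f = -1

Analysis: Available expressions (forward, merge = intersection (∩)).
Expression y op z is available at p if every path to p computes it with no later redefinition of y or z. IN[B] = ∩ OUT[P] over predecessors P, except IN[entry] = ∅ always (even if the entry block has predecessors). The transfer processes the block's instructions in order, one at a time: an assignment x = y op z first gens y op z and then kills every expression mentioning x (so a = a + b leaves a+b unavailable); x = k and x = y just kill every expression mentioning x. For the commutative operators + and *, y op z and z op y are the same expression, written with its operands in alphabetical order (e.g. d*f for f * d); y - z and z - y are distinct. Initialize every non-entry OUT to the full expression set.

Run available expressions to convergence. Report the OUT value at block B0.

Per-block solution:
  B0: | IN={} | OUT={b-b}
  B1: | IN={b-b} | OUT={a+b, b-b}
  B2: | IN={a+b, b-b} | OUT={a+b, a-f, b*f, b+b, b-b}
  B3: | IN={b-b} | OUT={b-b}

Merge at B0 (entry node, so the boundary value {} is joined with the incoming edge(s)): IN[B0] = {} ∩ OUT[B1] = {}
Applying B0's transfer function to that IN value gives OUT[B0] (row B0 above).

Answer: {b-b}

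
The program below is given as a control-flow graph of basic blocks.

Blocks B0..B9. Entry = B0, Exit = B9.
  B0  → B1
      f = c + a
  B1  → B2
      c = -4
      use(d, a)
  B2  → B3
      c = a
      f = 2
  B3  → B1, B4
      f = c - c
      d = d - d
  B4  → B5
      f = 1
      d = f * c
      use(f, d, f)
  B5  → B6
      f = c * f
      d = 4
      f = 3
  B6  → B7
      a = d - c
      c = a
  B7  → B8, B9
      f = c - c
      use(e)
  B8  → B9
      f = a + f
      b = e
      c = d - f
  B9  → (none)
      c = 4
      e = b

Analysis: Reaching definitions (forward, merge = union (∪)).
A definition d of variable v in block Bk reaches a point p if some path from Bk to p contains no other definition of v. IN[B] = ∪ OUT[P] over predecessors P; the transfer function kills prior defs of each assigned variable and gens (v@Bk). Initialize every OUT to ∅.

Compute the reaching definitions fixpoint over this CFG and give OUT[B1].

Answer: {c@B1, d@B3, f@B0, f@B3}

Working:
Per-block solution:
  B0:   IN={}   OUT={f@B0}
  B1:   IN={c@B2, d@B3, f@B0, f@B3}   OUT={c@B1, d@B3, f@B0, f@B3}
  B2:   IN={c@B1, d@B3, f@B0, f@B3}   OUT={c@B2, d@B3, f@B2}
  B3:   IN={c@B2, d@B3, f@B2}   OUT={c@B2, d@B3, f@B3}
  B4:   IN={c@B2, d@B3, f@B3}   OUT={c@B2, d@B4, f@B4}
  B5:   IN={c@B2, d@B4, f@B4}   OUT={c@B2, d@B5, f@B5}
  B6:   IN={c@B2, d@B5, f@B5}   OUT={a@B6, c@B6, d@B5, f@B5}
  B7:   IN={a@B6, c@B6, d@B5, f@B5}   OUT={a@B6, c@B6, d@B5, f@B7}
  B8:   IN={a@B6, c@B6, d@B5, f@B7}   OUT={a@B6, b@B8, c@B8, d@B5, f@B8}
  B9:   IN={a@B6, b@B8, c@B6, c@B8, d@B5, f@B7, f@B8}   OUT={a@B6, b@B8, c@B9, d@B5, e@B9, f@B7, f@B8}

Merge at B1: IN[B1] = OUT[B0] ⊔ OUT[B3] = {c@B2, d@B3, f@B0, f@B3}
Applying B1's transfer function to that IN value gives OUT[B1] (row B1 above).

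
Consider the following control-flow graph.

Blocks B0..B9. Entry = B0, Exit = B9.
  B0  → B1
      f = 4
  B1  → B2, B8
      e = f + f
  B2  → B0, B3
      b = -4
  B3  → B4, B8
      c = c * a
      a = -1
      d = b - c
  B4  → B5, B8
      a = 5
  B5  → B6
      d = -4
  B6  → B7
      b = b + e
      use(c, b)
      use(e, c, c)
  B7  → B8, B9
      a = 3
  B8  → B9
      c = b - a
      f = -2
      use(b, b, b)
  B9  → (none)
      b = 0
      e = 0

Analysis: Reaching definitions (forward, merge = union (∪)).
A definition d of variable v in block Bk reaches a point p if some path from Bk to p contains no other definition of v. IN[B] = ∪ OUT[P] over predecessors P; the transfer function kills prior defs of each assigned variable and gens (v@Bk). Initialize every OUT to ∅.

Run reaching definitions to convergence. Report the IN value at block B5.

Answer: {a@B4, b@B2, c@B3, d@B3, e@B1, f@B0}

Trace:
Fixpoint table:
  B0:   IN={b@B2, e@B1, f@B0}   OUT={b@B2, e@B1, f@B0}
  B1:   IN={b@B2, e@B1, f@B0}   OUT={b@B2, e@B1, f@B0}
  B2:   IN={b@B2, e@B1, f@B0}   OUT={b@B2, e@B1, f@B0}
  B3:   IN={b@B2, e@B1, f@B0}   OUT={a@B3, b@B2, c@B3, d@B3, e@B1, f@B0}
  B4:   IN={a@B3, b@B2, c@B3, d@B3, e@B1, f@B0}   OUT={a@B4, b@B2, c@B3, d@B3, e@B1, f@B0}
  B5:   IN={a@B4, b@B2, c@B3, d@B3, e@B1, f@B0}   OUT={a@B4, b@B2, c@B3, d@B5, e@B1, f@B0}
  B6:   IN={a@B4, b@B2, c@B3, d@B5, e@B1, f@B0}   OUT={a@B4, b@B6, c@B3, d@B5, e@B1, f@B0}
  B7:   IN={a@B4, b@B6, c@B3, d@B5, e@B1, f@B0}   OUT={a@B7, b@B6, c@B3, d@B5, e@B1, f@B0}
  B8:   IN={a@B3, a@B4, a@B7, b@B2, b@B6, c@B3, d@B3, d@B5, e@B1, f@B0}   OUT={a@B3, a@B4, a@B7, b@B2, b@B6, c@B8, d@B3, d@B5, e@B1, f@B8}
  B9:   IN={a@B3, a@B4, a@B7, b@B2, b@B6, c@B3, c@B8, d@B3, d@B5, e@B1, f@B0, f@B8}   OUT={a@B3, a@B4, a@B7, b@B9, c@B3, c@B8, d@B3, d@B5, e@B9, f@B0, f@B8}

Merge at B5: IN[B5] = OUT[B4] = {a@B4, b@B2, c@B3, d@B3, e@B1, f@B0}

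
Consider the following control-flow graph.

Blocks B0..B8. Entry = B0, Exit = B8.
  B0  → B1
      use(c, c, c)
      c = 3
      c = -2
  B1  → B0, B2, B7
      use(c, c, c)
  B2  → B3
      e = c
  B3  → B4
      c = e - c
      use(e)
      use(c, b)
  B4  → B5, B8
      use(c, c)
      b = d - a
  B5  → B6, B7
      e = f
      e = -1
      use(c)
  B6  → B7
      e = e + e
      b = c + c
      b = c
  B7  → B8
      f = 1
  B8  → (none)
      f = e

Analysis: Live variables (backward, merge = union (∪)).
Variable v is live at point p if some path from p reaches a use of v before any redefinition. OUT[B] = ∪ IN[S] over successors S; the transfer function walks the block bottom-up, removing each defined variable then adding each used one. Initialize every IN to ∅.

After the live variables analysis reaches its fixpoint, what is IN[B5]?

Fixpoint table:
  B0:  IN={a, b, c, d, e, f}  OUT={a, b, c, d, e, f}
  B1:  IN={a, b, c, d, e, f}  OUT={a, b, c, d, e, f}
  B2:  IN={a, b, c, d, f}  OUT={a, b, c, d, e, f}
  B3:  IN={a, b, c, d, e, f}  OUT={a, c, d, e, f}
  B4:  IN={a, c, d, e, f}  OUT={c, e, f}
  B5:  IN={c, f}  OUT={c, e}
  B6:  IN={c, e}  OUT={e}
  B7:  IN={e}  OUT={e}
  B8:  IN={e}  OUT={}

Merge at B5: OUT[B5] = IN[B6] ⊔ IN[B7] = {c, e}
Applying B5's transfer function to that OUT value gives IN[B5] (row B5 above).

Answer: {c, f}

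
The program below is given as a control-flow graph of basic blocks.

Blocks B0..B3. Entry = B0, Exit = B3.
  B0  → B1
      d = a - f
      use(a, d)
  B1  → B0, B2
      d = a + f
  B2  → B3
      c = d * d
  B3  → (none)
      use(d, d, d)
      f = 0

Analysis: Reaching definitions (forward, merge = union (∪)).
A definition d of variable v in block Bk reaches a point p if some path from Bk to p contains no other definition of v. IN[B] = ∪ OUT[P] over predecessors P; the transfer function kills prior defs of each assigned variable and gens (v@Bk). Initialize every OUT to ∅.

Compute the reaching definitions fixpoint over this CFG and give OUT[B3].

Per-block solution:
  B0: | IN={d@B1} | OUT={d@B0}
  B1: | IN={d@B0} | OUT={d@B1}
  B2: | IN={d@B1} | OUT={c@B2, d@B1}
  B3: | IN={c@B2, d@B1} | OUT={c@B2, d@B1, f@B3}

Merge at B3: IN[B3] = OUT[B2] = {c@B2, d@B1}
Applying B3's transfer function to that IN value gives OUT[B3] (row B3 above).

Answer: {c@B2, d@B1, f@B3}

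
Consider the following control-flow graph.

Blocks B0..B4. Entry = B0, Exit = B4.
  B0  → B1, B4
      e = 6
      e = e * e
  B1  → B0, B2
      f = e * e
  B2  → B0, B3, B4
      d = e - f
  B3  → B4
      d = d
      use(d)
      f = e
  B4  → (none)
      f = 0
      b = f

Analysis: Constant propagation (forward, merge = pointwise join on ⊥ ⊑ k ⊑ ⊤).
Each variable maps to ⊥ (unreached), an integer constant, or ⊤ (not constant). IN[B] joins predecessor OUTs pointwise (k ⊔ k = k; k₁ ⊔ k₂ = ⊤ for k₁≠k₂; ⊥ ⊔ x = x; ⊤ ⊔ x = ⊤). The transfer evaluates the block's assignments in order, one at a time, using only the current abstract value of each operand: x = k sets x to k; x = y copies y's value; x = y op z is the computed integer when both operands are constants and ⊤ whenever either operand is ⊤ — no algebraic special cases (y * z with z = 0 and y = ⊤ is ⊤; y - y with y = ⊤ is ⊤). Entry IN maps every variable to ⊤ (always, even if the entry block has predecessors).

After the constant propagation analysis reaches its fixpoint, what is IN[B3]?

Answer: {a: ⊤, b: ⊤, c: ⊤, d: -1260, e: 36, f: 1296}

Derivation:
Fixpoint table:
  B0: | IN=(all ⊤) | OUT={e:36; rest ⊤}
  B1: | IN={e:36; rest ⊤} | OUT={e:36, f:1296; rest ⊤}
  B2: | IN={e:36, f:1296; rest ⊤} | OUT={d:-1260, e:36, f:1296; rest ⊤}
  B3: | IN={d:-1260, e:36, f:1296; rest ⊤} | OUT={d:-1260, e:36, f:36; rest ⊤}
  B4: | IN={e:36; rest ⊤} | OUT={b:0, e:36, f:0; rest ⊤}

Merge at B3: IN[B3] = OUT[B2] = {a: ⊤, b: ⊤, c: ⊤, d: -1260, e: 36, f: 1296}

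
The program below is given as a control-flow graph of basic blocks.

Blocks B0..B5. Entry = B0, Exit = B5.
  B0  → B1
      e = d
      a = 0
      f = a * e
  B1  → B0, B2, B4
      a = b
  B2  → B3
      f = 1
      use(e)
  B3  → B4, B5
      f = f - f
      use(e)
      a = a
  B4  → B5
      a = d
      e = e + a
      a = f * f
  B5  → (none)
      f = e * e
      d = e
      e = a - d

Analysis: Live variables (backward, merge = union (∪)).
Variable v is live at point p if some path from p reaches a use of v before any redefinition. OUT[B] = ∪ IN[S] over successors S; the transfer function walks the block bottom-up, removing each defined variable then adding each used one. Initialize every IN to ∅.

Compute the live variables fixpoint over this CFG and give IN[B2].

Answer: {a, d, e}

Working:
Fixpoint table:
  B0:  IN={b, d}  OUT={b, d, e, f}
  B1:  IN={b, d, e, f}  OUT={a, b, d, e, f}
  B2:  IN={a, d, e}  OUT={a, d, e, f}
  B3:  IN={a, d, e, f}  OUT={a, d, e, f}
  B4:  IN={d, e, f}  OUT={a, e}
  B5:  IN={a, e}  OUT={}

Merge at B2: OUT[B2] = IN[B3] = {a, d, e, f}
Applying B2's transfer function to that OUT value gives IN[B2] (row B2 above).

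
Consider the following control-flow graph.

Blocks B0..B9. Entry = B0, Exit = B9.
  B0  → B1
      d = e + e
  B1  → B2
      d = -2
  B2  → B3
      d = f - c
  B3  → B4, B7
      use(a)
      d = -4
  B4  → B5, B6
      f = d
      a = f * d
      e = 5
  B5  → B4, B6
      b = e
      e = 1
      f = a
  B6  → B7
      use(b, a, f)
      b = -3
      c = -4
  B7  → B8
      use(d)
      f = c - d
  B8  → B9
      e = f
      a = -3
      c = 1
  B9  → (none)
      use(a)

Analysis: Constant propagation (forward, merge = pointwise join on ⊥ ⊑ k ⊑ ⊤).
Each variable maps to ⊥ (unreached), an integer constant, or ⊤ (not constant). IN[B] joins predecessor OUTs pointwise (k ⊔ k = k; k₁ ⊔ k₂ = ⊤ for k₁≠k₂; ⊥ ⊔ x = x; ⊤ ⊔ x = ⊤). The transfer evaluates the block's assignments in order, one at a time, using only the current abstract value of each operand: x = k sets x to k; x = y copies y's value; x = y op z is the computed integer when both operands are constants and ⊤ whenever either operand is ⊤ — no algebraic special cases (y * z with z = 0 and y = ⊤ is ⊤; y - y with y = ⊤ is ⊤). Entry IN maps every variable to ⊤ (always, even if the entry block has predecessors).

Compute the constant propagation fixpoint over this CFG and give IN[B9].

Fixpoint table:
  B0:   IN=(all ⊤)   OUT=(all ⊤)
  B1:   IN=(all ⊤)   OUT={d:-2; rest ⊤}
  B2:   IN={d:-2; rest ⊤}   OUT=(all ⊤)
  B3:   IN=(all ⊤)   OUT={d:-4; rest ⊤}
  B4:   IN={d:-4; rest ⊤}   OUT={a:16, d:-4, e:5, f:-4; rest ⊤}
  B5:   IN={a:16, d:-4, e:5, f:-4; rest ⊤}   OUT={a:16, b:5, d:-4, e:1, f:16; rest ⊤}
  B6:   IN={a:16, d:-4; rest ⊤}   OUT={a:16, b:-3, c:-4, d:-4; rest ⊤}
  B7:   IN={d:-4; rest ⊤}   OUT={d:-4; rest ⊤}
  B8:   IN={d:-4; rest ⊤}   OUT={a:-3, c:1, d:-4; rest ⊤}
  B9:   IN={a:-3, c:1, d:-4; rest ⊤}   OUT={a:-3, c:1, d:-4; rest ⊤}

Merge at B9: IN[B9] = OUT[B8] = {a: -3, b: ⊤, c: 1, d: -4, e: ⊤, f: ⊤}

Answer: {a: -3, b: ⊤, c: 1, d: -4, e: ⊤, f: ⊤}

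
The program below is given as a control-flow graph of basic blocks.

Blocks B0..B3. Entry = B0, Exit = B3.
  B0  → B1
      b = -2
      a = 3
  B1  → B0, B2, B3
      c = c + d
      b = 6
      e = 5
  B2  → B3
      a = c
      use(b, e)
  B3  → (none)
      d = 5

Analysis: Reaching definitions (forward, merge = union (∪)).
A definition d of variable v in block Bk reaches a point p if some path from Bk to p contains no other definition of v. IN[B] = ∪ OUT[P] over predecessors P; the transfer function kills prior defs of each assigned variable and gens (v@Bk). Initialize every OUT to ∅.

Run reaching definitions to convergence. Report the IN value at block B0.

Per-block solution:
  B0:   IN={a@B0, b@B1, c@B1, e@B1}   OUT={a@B0, b@B0, c@B1, e@B1}
  B1:   IN={a@B0, b@B0, c@B1, e@B1}   OUT={a@B0, b@B1, c@B1, e@B1}
  B2:   IN={a@B0, b@B1, c@B1, e@B1}   OUT={a@B2, b@B1, c@B1, e@B1}
  B3:   IN={a@B0, a@B2, b@B1, c@B1, e@B1}   OUT={a@B0, a@B2, b@B1, c@B1, d@B3, e@B1}

Merge at B0 (entry node, so the boundary value {} is joined with the incoming edge(s)): IN[B0] = {} ⊔ OUT[B1] = {a@B0, b@B1, c@B1, e@B1}

Answer: {a@B0, b@B1, c@B1, e@B1}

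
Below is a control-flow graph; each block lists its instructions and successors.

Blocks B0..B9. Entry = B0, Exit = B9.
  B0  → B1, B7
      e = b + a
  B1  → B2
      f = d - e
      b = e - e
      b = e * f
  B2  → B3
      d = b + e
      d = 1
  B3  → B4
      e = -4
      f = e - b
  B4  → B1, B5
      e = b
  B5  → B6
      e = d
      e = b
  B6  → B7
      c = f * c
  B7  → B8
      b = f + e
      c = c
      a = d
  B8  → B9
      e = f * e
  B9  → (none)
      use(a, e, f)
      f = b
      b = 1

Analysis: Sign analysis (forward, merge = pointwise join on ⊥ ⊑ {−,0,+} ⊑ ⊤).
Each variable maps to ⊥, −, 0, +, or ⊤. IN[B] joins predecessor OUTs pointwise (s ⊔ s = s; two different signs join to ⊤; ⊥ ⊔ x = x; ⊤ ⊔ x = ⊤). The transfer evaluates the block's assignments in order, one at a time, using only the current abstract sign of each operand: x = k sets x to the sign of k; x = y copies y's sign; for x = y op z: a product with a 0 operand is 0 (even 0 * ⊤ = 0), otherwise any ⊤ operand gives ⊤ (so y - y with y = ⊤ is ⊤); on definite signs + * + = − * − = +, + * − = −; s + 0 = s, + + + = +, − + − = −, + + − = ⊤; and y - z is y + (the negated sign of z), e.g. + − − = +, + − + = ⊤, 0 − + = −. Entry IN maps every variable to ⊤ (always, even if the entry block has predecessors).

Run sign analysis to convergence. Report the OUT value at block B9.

Fixpoint table:
  B0:   IN=(all ⊤)   OUT=(all ⊤)
  B1:   IN=(all ⊤)   OUT=(all ⊤)
  B2:   IN=(all ⊤)   OUT={d:+; rest ⊤}
  B3:   IN={d:+; rest ⊤}   OUT={d:+, e:-; rest ⊤}
  B4:   IN={d:+, e:-; rest ⊤}   OUT={d:+; rest ⊤}
  B5:   IN={d:+; rest ⊤}   OUT={d:+; rest ⊤}
  B6:   IN={d:+; rest ⊤}   OUT={d:+; rest ⊤}
  B7:   IN=(all ⊤)   OUT=(all ⊤)
  B8:   IN=(all ⊤)   OUT=(all ⊤)
  B9:   IN=(all ⊤)   OUT={b:+; rest ⊤}

Merge at B9: IN[B9] = OUT[B8] = {a: ⊤, b: ⊤, c: ⊤, d: ⊤, e: ⊤, f: ⊤}
Applying B9's transfer function to that IN value gives OUT[B9] (row B9 above).

Answer: {a: ⊤, b: +, c: ⊤, d: ⊤, e: ⊤, f: ⊤}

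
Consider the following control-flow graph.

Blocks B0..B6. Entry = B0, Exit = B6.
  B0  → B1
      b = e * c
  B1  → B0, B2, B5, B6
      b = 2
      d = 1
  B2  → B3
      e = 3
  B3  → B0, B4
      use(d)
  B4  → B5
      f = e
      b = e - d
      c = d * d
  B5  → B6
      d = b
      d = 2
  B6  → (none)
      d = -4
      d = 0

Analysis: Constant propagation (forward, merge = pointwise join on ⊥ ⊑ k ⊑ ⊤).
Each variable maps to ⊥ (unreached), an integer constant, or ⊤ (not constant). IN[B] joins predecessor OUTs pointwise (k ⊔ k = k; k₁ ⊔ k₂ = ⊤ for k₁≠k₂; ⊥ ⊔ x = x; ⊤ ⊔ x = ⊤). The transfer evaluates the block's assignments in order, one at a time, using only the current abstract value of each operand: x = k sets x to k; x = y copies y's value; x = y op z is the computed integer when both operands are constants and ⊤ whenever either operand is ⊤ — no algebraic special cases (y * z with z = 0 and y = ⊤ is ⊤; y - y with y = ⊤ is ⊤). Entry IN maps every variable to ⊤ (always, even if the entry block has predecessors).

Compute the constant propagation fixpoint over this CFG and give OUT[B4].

Converged values:
  B0:   IN=(all ⊤)   OUT=(all ⊤)
  B1:   IN=(all ⊤)   OUT={b:2, d:1; rest ⊤}
  B2:   IN={b:2, d:1; rest ⊤}   OUT={b:2, d:1, e:3; rest ⊤}
  B3:   IN={b:2, d:1, e:3; rest ⊤}   OUT={b:2, d:1, e:3; rest ⊤}
  B4:   IN={b:2, d:1, e:3; rest ⊤}   OUT={b:2, c:1, d:1, e:3, f:3; rest ⊤}
  B5:   IN={b:2, d:1; rest ⊤}   OUT={b:2, d:2; rest ⊤}
  B6:   IN={b:2; rest ⊤}   OUT={b:2, d:0; rest ⊤}

Merge at B4: IN[B4] = OUT[B3] = {a: ⊤, b: 2, c: ⊤, d: 1, e: 3, f: ⊤}
Applying B4's transfer function to that IN value gives OUT[B4] (row B4 above).

Answer: {a: ⊤, b: 2, c: 1, d: 1, e: 3, f: 3}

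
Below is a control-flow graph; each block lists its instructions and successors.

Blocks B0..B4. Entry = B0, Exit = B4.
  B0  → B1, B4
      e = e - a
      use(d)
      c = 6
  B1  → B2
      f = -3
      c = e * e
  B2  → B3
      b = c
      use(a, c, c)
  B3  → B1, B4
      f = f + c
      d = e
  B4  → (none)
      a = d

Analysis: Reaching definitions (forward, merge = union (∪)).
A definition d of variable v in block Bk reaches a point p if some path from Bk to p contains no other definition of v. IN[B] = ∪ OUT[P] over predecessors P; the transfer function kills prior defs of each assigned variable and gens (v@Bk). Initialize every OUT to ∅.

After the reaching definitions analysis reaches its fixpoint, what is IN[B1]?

Fixpoint table:
  B0: | IN={} | OUT={c@B0, e@B0}
  B1: | IN={b@B2, c@B0, c@B1, d@B3, e@B0, f@B3} | OUT={b@B2, c@B1, d@B3, e@B0, f@B1}
  B2: | IN={b@B2, c@B1, d@B3, e@B0, f@B1} | OUT={b@B2, c@B1, d@B3, e@B0, f@B1}
  B3: | IN={b@B2, c@B1, d@B3, e@B0, f@B1} | OUT={b@B2, c@B1, d@B3, e@B0, f@B3}
  B4: | IN={b@B2, c@B0, c@B1, d@B3, e@B0, f@B3} | OUT={a@B4, b@B2, c@B0, c@B1, d@B3, e@B0, f@B3}

Merge at B1: IN[B1] = OUT[B0] ⊔ OUT[B3] = {b@B2, c@B0, c@B1, d@B3, e@B0, f@B3}

Answer: {b@B2, c@B0, c@B1, d@B3, e@B0, f@B3}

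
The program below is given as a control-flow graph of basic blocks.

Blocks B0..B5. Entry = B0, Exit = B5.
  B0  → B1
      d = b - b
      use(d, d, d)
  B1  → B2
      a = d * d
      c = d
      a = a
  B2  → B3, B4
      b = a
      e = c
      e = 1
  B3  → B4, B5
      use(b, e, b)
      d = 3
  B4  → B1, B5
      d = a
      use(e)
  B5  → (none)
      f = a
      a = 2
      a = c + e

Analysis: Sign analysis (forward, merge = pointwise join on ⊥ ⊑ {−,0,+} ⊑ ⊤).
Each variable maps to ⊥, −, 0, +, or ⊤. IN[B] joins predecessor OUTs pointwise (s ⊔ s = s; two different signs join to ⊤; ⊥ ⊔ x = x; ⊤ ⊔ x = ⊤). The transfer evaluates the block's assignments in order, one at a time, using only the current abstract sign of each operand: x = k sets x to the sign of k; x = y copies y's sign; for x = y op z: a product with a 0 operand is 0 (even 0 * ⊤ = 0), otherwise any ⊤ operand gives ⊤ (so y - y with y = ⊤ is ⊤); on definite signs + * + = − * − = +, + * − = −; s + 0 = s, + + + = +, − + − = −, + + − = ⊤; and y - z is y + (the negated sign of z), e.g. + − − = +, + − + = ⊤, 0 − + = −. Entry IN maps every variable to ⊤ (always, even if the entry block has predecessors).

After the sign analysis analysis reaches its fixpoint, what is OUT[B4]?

Answer: {a: ⊤, b: ⊤, c: ⊤, d: ⊤, e: +, f: ⊤}

Working:
Converged values:
  B0: | IN=(all ⊤) | OUT=(all ⊤)
  B1: | IN=(all ⊤) | OUT=(all ⊤)
  B2: | IN=(all ⊤) | OUT={e:+; rest ⊤}
  B3: | IN={e:+; rest ⊤} | OUT={d:+, e:+; rest ⊤}
  B4: | IN={e:+; rest ⊤} | OUT={e:+; rest ⊤}
  B5: | IN={e:+; rest ⊤} | OUT={e:+; rest ⊤}

Merge at B4: IN[B4] = OUT[B2] ⊔ OUT[B3] = {a: ⊤, b: ⊤, c: ⊤, d: ⊤, e: +, f: ⊤}
Applying B4's transfer function to that IN value gives OUT[B4] (row B4 above).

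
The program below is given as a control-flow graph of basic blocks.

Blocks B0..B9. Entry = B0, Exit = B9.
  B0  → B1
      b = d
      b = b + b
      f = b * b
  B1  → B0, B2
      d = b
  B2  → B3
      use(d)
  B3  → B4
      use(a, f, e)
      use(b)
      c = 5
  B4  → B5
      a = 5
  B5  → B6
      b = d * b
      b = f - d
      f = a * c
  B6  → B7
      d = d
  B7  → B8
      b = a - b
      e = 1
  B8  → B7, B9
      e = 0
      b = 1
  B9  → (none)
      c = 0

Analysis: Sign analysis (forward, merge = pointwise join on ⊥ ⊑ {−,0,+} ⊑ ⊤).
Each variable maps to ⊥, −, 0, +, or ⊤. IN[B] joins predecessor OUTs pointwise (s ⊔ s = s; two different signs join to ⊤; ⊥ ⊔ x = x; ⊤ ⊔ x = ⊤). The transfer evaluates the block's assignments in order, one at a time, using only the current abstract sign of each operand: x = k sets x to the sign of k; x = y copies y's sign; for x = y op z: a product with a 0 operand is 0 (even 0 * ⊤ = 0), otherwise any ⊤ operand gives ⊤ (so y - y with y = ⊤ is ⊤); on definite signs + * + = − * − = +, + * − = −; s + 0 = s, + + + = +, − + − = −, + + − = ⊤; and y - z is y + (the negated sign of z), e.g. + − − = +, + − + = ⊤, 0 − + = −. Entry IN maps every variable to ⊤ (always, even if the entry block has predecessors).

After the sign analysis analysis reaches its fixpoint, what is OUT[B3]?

Answer: {a: ⊤, b: ⊤, c: +, d: ⊤, e: ⊤, f: ⊤}

Working:
Converged values:
  B0: | IN=(all ⊤) | OUT=(all ⊤)
  B1: | IN=(all ⊤) | OUT=(all ⊤)
  B2: | IN=(all ⊤) | OUT=(all ⊤)
  B3: | IN=(all ⊤) | OUT={c:+; rest ⊤}
  B4: | IN={c:+; rest ⊤} | OUT={a:+, c:+; rest ⊤}
  B5: | IN={a:+, c:+; rest ⊤} | OUT={a:+, c:+, f:+; rest ⊤}
  B6: | IN={a:+, c:+, f:+; rest ⊤} | OUT={a:+, c:+, f:+; rest ⊤}
  B7: | IN={a:+, c:+, f:+; rest ⊤} | OUT={a:+, c:+, e:+, f:+; rest ⊤}
  B8: | IN={a:+, c:+, e:+, f:+; rest ⊤} | OUT={a:+, b:+, c:+, e:0, f:+; rest ⊤}
  B9: | IN={a:+, b:+, c:+, e:0, f:+; rest ⊤} | OUT={a:+, b:+, c:0, e:0, f:+; rest ⊤}

Merge at B3: IN[B3] = OUT[B2] = {a: ⊤, b: ⊤, c: ⊤, d: ⊤, e: ⊤, f: ⊤}
Applying B3's transfer function to that IN value gives OUT[B3] (row B3 above).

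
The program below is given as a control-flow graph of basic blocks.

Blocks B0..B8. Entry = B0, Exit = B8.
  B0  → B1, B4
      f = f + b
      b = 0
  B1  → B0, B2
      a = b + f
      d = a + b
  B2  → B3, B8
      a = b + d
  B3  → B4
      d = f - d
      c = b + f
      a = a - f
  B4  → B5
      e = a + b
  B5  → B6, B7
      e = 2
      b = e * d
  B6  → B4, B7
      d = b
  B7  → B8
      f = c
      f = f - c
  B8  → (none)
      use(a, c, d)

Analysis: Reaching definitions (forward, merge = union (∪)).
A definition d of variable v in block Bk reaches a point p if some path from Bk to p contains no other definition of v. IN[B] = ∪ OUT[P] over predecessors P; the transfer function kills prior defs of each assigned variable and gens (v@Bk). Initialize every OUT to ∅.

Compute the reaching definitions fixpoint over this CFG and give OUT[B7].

Answer: {a@B1, a@B3, b@B5, c@B3, d@B1, d@B3, d@B6, e@B5, f@B7}

Derivation:
Fixpoint table:
  B0:   IN={a@B1, b@B0, d@B1, f@B0}   OUT={a@B1, b@B0, d@B1, f@B0}
  B1:   IN={a@B1, b@B0, d@B1, f@B0}   OUT={a@B1, b@B0, d@B1, f@B0}
  B2:   IN={a@B1, b@B0, d@B1, f@B0}   OUT={a@B2, b@B0, d@B1, f@B0}
  B3:   IN={a@B2, b@B0, d@B1, f@B0}   OUT={a@B3, b@B0, c@B3, d@B3, f@B0}
  B4:   IN={a@B1, a@B3, b@B0, b@B5, c@B3, d@B1, d@B3, d@B6, e@B5, f@B0}   OUT={a@B1, a@B3, b@B0, b@B5, c@B3, d@B1, d@B3, d@B6, e@B4, f@B0}
  B5:   IN={a@B1, a@B3, b@B0, b@B5, c@B3, d@B1, d@B3, d@B6, e@B4, f@B0}   OUT={a@B1, a@B3, b@B5, c@B3, d@B1, d@B3, d@B6, e@B5, f@B0}
  B6:   IN={a@B1, a@B3, b@B5, c@B3, d@B1, d@B3, d@B6, e@B5, f@B0}   OUT={a@B1, a@B3, b@B5, c@B3, d@B6, e@B5, f@B0}
  B7:   IN={a@B1, a@B3, b@B5, c@B3, d@B1, d@B3, d@B6, e@B5, f@B0}   OUT={a@B1, a@B3, b@B5, c@B3, d@B1, d@B3, d@B6, e@B5, f@B7}
  B8:   IN={a@B1, a@B2, a@B3, b@B0, b@B5, c@B3, d@B1, d@B3, d@B6, e@B5, f@B0, f@B7}   OUT={a@B1, a@B2, a@B3, b@B0, b@B5, c@B3, d@B1, d@B3, d@B6, e@B5, f@B0, f@B7}

Merge at B7: IN[B7] = OUT[B5] ⊔ OUT[B6] = {a@B1, a@B3, b@B5, c@B3, d@B1, d@B3, d@B6, e@B5, f@B0}
Applying B7's transfer function to that IN value gives OUT[B7] (row B7 above).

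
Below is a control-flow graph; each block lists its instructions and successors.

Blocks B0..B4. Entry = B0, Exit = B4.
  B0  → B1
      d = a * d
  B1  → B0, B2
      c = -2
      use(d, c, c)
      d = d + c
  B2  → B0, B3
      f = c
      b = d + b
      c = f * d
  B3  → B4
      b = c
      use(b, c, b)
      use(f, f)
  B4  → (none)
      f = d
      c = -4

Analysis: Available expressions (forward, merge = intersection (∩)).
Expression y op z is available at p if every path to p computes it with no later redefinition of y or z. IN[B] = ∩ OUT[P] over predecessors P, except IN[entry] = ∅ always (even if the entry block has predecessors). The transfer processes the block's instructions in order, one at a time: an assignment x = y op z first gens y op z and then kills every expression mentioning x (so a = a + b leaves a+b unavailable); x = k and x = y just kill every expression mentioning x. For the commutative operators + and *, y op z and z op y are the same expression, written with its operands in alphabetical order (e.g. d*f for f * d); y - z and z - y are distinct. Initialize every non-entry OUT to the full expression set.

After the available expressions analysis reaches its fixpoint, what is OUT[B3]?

Answer: {d*f}

Trace:
Per-block solution:
  B0:   IN={}   OUT={}
  B1:   IN={}   OUT={}
  B2:   IN={}   OUT={d*f}
  B3:   IN={d*f}   OUT={d*f}
  B4:   IN={d*f}   OUT={}

Merge at B3: IN[B3] = OUT[B2] = {d*f}
Applying B3's transfer function to that IN value gives OUT[B3] (row B3 above).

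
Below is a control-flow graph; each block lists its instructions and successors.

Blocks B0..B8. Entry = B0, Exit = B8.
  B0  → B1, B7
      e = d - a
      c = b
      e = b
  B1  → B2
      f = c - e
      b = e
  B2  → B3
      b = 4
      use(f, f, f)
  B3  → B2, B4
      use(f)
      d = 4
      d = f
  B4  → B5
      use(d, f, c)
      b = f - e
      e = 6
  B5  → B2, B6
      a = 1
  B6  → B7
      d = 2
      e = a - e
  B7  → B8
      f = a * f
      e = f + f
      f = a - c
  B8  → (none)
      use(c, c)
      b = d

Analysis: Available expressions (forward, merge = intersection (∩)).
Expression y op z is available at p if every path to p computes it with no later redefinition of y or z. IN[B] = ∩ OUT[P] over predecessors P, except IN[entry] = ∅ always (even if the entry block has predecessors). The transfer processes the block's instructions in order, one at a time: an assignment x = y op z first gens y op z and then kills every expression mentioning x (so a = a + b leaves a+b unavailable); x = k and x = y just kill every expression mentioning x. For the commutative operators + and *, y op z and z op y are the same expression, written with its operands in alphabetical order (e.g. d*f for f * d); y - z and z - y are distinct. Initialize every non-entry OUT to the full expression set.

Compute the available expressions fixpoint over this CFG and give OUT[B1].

Converged values:
  B0:   IN={}   OUT={d-a}
  B1:   IN={d-a}   OUT={c-e, d-a}
  B2:   IN={}   OUT={}
  B3:   IN={}   OUT={}
  B4:   IN={}   OUT={}
  B5:   IN={}   OUT={}
  B6:   IN={}   OUT={}
  B7:   IN={}   OUT={a-c}
  B8:   IN={a-c}   OUT={a-c}

Merge at B1: IN[B1] = OUT[B0] = {d-a}
Applying B1's transfer function to that IN value gives OUT[B1] (row B1 above).

Answer: {c-e, d-a}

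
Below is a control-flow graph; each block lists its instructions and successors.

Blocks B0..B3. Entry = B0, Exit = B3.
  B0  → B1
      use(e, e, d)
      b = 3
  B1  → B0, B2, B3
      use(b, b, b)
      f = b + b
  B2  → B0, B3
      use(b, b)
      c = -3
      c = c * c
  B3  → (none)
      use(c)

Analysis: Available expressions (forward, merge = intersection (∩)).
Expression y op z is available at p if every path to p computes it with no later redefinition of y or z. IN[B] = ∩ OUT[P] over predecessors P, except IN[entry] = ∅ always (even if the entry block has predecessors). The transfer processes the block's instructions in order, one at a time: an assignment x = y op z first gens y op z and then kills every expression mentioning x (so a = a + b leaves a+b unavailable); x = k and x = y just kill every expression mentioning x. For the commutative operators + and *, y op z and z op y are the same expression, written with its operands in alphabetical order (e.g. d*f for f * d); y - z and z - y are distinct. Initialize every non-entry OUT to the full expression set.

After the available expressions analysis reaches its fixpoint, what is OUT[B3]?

Answer: {b+b}

Derivation:
Converged values:
  B0:  IN={}  OUT={}
  B1:  IN={}  OUT={b+b}
  B2:  IN={b+b}  OUT={b+b}
  B3:  IN={b+b}  OUT={b+b}

Merge at B3: IN[B3] = OUT[B1] ∩ OUT[B2] = {b+b}
Applying B3's transfer function to that IN value gives OUT[B3] (row B3 above).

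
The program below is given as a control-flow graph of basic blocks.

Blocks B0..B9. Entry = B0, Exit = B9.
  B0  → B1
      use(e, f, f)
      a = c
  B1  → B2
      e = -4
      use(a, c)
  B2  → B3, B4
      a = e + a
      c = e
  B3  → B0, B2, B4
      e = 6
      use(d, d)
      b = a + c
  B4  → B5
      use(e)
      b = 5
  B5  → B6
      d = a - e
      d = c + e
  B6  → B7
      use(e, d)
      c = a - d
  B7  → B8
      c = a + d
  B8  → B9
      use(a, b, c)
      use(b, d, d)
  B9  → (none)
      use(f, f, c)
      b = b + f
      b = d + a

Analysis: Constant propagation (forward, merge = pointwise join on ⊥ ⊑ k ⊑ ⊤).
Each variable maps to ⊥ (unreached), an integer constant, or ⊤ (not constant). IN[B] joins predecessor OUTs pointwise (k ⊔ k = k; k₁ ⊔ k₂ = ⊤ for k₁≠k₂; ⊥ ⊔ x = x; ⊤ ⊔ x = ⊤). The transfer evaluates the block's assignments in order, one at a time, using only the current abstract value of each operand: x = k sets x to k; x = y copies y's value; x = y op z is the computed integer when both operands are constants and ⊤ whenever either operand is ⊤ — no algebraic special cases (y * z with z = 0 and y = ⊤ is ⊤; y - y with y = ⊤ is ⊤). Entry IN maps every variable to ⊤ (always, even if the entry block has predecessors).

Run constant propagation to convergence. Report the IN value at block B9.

Answer: {a: ⊤, b: 5, c: ⊤, d: ⊤, e: ⊤, f: ⊤}

Trace:
Per-block solution:
  B0:  IN=(all ⊤)  OUT=(all ⊤)
  B1:  IN=(all ⊤)  OUT={e:-4; rest ⊤}
  B2:  IN=(all ⊤)  OUT=(all ⊤)
  B3:  IN=(all ⊤)  OUT={e:6; rest ⊤}
  B4:  IN=(all ⊤)  OUT={b:5; rest ⊤}
  B5:  IN={b:5; rest ⊤}  OUT={b:5; rest ⊤}
  B6:  IN={b:5; rest ⊤}  OUT={b:5; rest ⊤}
  B7:  IN={b:5; rest ⊤}  OUT={b:5; rest ⊤}
  B8:  IN={b:5; rest ⊤}  OUT={b:5; rest ⊤}
  B9:  IN={b:5; rest ⊤}  OUT=(all ⊤)

Merge at B9: IN[B9] = OUT[B8] = {a: ⊤, b: 5, c: ⊤, d: ⊤, e: ⊤, f: ⊤}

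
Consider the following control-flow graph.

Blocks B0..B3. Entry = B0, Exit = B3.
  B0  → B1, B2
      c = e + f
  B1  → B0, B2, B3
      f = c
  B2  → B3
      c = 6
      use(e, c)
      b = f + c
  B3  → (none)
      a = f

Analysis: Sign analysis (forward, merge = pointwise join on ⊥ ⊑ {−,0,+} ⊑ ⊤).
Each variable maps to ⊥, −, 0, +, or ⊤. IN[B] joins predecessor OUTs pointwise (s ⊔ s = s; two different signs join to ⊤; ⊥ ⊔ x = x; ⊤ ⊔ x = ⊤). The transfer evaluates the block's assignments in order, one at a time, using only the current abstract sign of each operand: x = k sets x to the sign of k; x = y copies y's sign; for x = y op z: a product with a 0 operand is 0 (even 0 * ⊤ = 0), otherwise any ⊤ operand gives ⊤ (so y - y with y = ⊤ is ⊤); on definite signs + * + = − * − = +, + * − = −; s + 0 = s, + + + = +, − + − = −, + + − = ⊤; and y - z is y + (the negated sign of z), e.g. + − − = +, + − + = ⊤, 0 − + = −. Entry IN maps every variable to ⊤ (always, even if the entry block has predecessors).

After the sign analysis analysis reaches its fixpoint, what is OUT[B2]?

Answer: {a: ⊤, b: ⊤, c: +, d: ⊤, e: ⊤, f: ⊤}

Trace:
Fixpoint table:
  B0:  IN=(all ⊤)  OUT=(all ⊤)
  B1:  IN=(all ⊤)  OUT=(all ⊤)
  B2:  IN=(all ⊤)  OUT={c:+; rest ⊤}
  B3:  IN=(all ⊤)  OUT=(all ⊤)

Merge at B2: IN[B2] = OUT[B0] ⊔ OUT[B1] = {a: ⊤, b: ⊤, c: ⊤, d: ⊤, e: ⊤, f: ⊤}
Applying B2's transfer function to that IN value gives OUT[B2] (row B2 above).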